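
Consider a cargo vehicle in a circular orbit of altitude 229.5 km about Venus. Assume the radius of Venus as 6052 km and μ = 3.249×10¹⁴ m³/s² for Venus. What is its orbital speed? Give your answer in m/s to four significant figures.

v ≈ 7192 m/s

r = 6052 + 229.5 = 6281.5 km = 6.2815×10⁶ m.
For a circular orbit v = √(μ/r) = √(3.249×10¹⁴ / 6.282×10⁶) = √(5.172×10⁷) = 7192 m/s.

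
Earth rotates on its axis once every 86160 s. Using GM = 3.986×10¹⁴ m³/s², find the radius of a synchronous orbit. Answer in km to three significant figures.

A synchronous orbit has period T, so by Kepler's third law a = (μT²/4π²)^(1/3).
μT²/4π² = 3.986×10¹⁴ × (8.616×10⁴)² / 39.48 = 7.495×10²² m³.
a = 4.216×10⁷ m = 42163 km.

r_sync ≈ 42200 km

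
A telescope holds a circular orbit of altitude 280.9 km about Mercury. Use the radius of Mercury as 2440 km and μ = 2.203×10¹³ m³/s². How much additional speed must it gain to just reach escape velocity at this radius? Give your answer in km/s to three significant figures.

Δv ≈ 1.18 km/s

r = 2440 + 280.9 = 2720.9 km = 2.7209×10⁶ m.
Circular speed v_c = √(μ/r) = 2845 m/s.
Escape speed v_esc = √(2μ/r) = √2 × v_c = 4024 m/s.
Δv = v_esc − v_c = 1179 m/s = 1.179 km/s.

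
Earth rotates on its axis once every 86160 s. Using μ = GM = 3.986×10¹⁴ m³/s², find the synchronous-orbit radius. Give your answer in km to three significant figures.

A synchronous orbit has period T, so by Kepler's third law a = (μT²/4π²)^(1/3).
μT²/4π² = 3.986×10¹⁴ × (8.616×10⁴)² / 39.48 = 7.495×10²² m³.
a = 4.216×10⁷ m = 42163 km.

r_sync ≈ 42200 km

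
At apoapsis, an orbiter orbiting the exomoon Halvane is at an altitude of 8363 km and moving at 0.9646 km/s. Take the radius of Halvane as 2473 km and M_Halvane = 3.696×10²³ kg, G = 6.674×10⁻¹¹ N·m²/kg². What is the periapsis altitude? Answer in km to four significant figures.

μ = GM = 6.674×10⁻¹¹ × 3.696×10²³ = 2.467×10¹³ m³/s².
r_a = 2473 + 8363 = 10836 km = 1.084×10⁷ m.
Specific energy ε = v²/2 − μ/r = -1.811×10⁶ J/kg, so a = −μ/(2ε) = 6.810×10⁶ m.
The apsides satisfy r_p + r_a = 2a, so the periapsis radius is 2a − r_a = 2.783×10⁶ m = 2783.4 km.
Periapsis altitude = 2783.4 − 2473 = 310.38 km.

periapsis altitude ≈ 310.4 km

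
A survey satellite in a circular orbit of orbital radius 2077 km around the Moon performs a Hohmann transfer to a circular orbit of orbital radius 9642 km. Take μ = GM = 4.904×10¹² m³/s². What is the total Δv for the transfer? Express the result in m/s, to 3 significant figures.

r₁ = 2077 km = 2.077×10⁶ m.
r₂ = 9642 km = 9.642×10⁶ m.
Transfer ellipse a_t = (r₁ + r₂)/2 = 5.860×10⁶ m.
At r₁: circular v_c1 = √(μ/r₁) = 1537 m/s; transfer-perilune v_p = √[μ(2/r₁ − 1/a_t)] = 1971 m/s.
Δv₁ = v_p − v_c1 = 434.5 m/s.
At r₂: circular v_c2 = √(μ/r₂) = 713.2 m/s; transfer-apolune v_a = √[μ(2/r₂ − 1/a_t)] = 424.6 m/s.
Δv₂ = v_c2 − v_a = 288.6 m/s.
Total Δv = Δv₁ + Δv₂ = 723.1 m/s.

Δv_total ≈ 723 m/s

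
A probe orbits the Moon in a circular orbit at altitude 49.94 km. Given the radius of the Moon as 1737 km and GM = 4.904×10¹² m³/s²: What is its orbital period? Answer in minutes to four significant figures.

r = 1737 + 49.94 = 1786.9 km = 1.7869×10⁶ m.
Kepler's third law: T = 2π√(r³/μ) = 2π√((1.787×10⁶)³ / 4.904×10¹²).
r³/μ = 1.164×10⁶ s², so T = 2π × 1.079×10³ = 6.778×10³ s.
Converting: 6.778×10³ s ÷ 60.00 = 113.0 minutes.

T ≈ 113.0 minutes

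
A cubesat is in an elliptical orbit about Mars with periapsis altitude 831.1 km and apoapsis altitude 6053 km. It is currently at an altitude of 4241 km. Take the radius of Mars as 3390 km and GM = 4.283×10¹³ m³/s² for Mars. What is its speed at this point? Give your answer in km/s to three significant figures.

r_p = 3390 + 831.1 = 4221.1 km = 4.2211×10⁶ m.
r_a = 3390 + 6053 = 9443.0 km = 9.4430×10⁶ m.
r = 3390 + 4241 = 7631.0 km = 7.631×10⁶ m.
Semi-major axis a = (r_p + r_a)/2 = 6832.1 km = 6.832×10⁶ m.
Vis-viva: v² = μ(2/r − 1/a) = 4.283×10¹³ × (2.621×10⁻⁷ − 1.464×10⁻⁷) = 4.956×10⁶ m²/s².
v = 2226 m/s = 2.226 km/s.

v ≈ 2.23 km/s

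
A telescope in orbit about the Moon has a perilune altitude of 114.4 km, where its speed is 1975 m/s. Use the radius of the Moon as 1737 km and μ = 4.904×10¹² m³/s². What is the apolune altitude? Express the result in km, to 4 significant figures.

r_p = 1737 + 114.4 = 1851.4 km = 1.851×10⁶ m.
Specific energy ε = v²/2 − μ/r = -6.985×10⁵ J/kg, so a = −μ/(2ε) = 3.510×10⁶ m.
The apsides satisfy r_p + r_a = 2a, so the apolune radius is 2a − r_p = 5.169×10⁶ m = 5169.4 km.
Apolune altitude = 5169.4 − 1737 = 3432.4 km.

apolune altitude ≈ 3432 km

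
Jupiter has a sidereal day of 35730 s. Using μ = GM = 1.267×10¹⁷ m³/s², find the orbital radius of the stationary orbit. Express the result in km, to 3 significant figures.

A synchronous orbit has period T, so by Kepler's third law a = (μT²/4π²)^(1/3).
μT²/4π² = 1.267×10¹⁷ × (3.573×10⁴)² / 39.48 = 4.097×10²⁴ m³.
a = 1.600×10⁸ m = 1.6002×10⁵ km.

r_sync ≈ 1.60×10⁵ km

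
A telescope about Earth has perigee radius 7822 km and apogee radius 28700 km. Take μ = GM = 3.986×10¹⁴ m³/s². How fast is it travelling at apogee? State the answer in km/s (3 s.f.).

v ≈ 2.44 km/s

Semi-major axis a = (r_p + r_a)/2 = 18261 km = 1.826×10⁷ m.
Vis-viva: v² = μ(2/r − 1/a) = 3.986×10¹⁴ × (6.969×10⁻⁸ − 5.476×10⁻⁸) = 5.949×10⁶ m²/s².
v = 2439 m/s = 2.439 km/s.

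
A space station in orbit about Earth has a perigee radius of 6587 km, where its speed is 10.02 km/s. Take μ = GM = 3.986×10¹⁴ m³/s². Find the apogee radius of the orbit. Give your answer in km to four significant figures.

r_p = 6.587×10⁶ m.
Specific energy ε = v²/2 − μ/r = -1.031×10⁷ J/kg, so a = −μ/(2ε) = 1.933×10⁷ m.
The apsides satisfy r_p + r_a = 2a, so the apogee radius is 2a − r_p = 3.206×10⁷ m = 32064 km.

apogee radius ≈ 32060 km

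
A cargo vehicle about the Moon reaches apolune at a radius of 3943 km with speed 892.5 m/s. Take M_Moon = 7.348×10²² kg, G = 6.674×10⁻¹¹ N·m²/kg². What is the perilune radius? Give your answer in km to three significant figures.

perilune radius ≈ 1860 km

μ = GM = 6.674×10⁻¹¹ × 7.348×10²² = 4.904×10¹² m³/s².
r_a = 3.943×10⁶ m.
Specific energy ε = v²/2 − μ/r = -8.455×10⁵ J/kg, so a = −μ/(2ε) = 2.900×10⁶ m.
The apsides satisfy r_p + r_a = 2a, so the perilune radius is 2a − r_a = 1.857×10⁶ m = 1857.5 km.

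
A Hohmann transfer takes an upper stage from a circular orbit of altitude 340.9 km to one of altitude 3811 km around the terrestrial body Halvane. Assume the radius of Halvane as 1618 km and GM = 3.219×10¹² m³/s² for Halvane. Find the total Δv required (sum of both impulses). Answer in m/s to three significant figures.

Δv_total ≈ 481 m/s

r₁ = 1618 + 340.9 = 1958.9 km = 1.9589×10⁶ m.
r₂ = 1618 + 3811 = 5429.0 km = 5.4290×10⁶ m.
Transfer ellipse a_t = (r₁ + r₂)/2 = 3.694×10⁶ m.
At r₁: circular v_c1 = √(μ/r₁) = 1282 m/s; transfer-periapsis v_p = √[μ(2/r₁ − 1/a_t)] = 1554 m/s.
Δv₁ = v_p − v_c1 = 272.2 m/s.
At r₂: circular v_c2 = √(μ/r₂) = 770.0 m/s; transfer-apoapsis v_a = √[μ(2/r₂ − 1/a_t)] = 560.7 m/s.
Δv₂ = v_c2 − v_a = 209.3 m/s.
Total Δv = Δv₁ + Δv₂ = 481.4 m/s.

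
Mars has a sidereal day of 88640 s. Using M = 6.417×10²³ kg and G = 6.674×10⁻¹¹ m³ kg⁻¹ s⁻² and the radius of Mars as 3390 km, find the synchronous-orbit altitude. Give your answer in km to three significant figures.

μ = GM = 6.674×10⁻¹¹ × 6.417×10²³ = 4.283×10¹³ m³/s².
A synchronous orbit has period T, so by Kepler's third law a = (μT²/4π²)^(1/3).
μT²/4π² = 4.283×10¹³ × (8.864×10⁴)² / 39.48 = 8.524×10²¹ m³.
a = 2.043×10⁷ m = 20427 km.
Altitude h = a − R = 20427 − 3390 = 17037 km.

h_sync ≈ 17000 km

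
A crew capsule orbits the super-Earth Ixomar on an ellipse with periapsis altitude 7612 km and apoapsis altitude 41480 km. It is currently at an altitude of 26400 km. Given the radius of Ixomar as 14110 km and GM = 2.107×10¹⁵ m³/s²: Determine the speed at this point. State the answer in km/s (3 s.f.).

r_p = 14110 + 7612 = 21722 km = 2.1722×10⁷ m.
r_a = 14110 + 41480 = 55590 km = 5.5590×10⁷ m.
r = 14110 + 26400 = 40510 km = 4.051×10⁷ m.
Semi-major axis a = (r_p + r_a)/2 = 38656 km = 3.866×10⁷ m.
Vis-viva: v² = μ(2/r − 1/a) = 2.107×10¹⁵ × (4.937×10⁻⁸ − 2.587×10⁻⁸) = 4.952×10⁷ m²/s².
v = 7037 m/s = 7.037 km/s.

v ≈ 7.04 km/s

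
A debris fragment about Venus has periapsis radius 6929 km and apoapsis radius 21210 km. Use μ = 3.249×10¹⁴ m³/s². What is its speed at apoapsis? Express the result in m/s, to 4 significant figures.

Semi-major axis a = (r_p + r_a)/2 = 14070 km = 1.407×10⁷ m.
Vis-viva: v² = μ(2/r − 1/a) = 3.249×10¹⁴ × (9.430×10⁻⁸ − 7.108×10⁻⁸) = 7.544×10⁶ m²/s².
v = 2747 m/s.

v ≈ 2747 m/s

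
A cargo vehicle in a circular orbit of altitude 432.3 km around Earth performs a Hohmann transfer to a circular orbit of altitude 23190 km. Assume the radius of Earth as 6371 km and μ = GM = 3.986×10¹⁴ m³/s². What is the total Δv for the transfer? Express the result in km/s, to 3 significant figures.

r₁ = 6371 + 432.3 = 6803.3 km = 6.8033×10⁶ m.
r₂ = 6371 + 23190 = 29561 km = 2.9561×10⁷ m.
Transfer ellipse a_t = (r₁ + r₂)/2 = 1.818×10⁷ m.
At r₁: circular v_c1 = √(μ/r₁) = 7654 m/s; transfer-perigee v_p = √[μ(2/r₁ − 1/a_t)] = 9760 m/s.
Δv₁ = v_p − v_c1 = 2106 m/s.
At r₂: circular v_c2 = √(μ/r₂) = 3672 m/s; transfer-apogee v_a = √[μ(2/r₂ − 1/a_t)] = 2246 m/s.
Δv₂ = v_c2 − v_a = 1426 m/s.
Total Δv = Δv₁ + Δv₂ = 3531 m/s = 3.531 km/s.

Δv_total ≈ 3.53 km/s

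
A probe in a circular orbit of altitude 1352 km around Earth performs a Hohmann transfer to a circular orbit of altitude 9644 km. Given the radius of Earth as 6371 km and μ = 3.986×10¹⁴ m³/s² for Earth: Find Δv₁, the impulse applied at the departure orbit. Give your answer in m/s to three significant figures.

Δv ≈ 1160 m/s

r₁ = 6371 + 1352 = 7723.0 km = 7.7230×10⁶ m.
r₂ = 6371 + 9644 = 16015 km = 1.6015×10⁷ m.
Transfer ellipse a_t = (r₁ + r₂)/2 = 1.187×10⁷ m.
At r₁: circular v_c1 = √(μ/r₁) = 7184 m/s; transfer-perigee v_p = √[μ(2/r₁ − 1/a_t)] = 8345 m/s.
Δv₁ = v_p − v_c1 = 1161 m/s.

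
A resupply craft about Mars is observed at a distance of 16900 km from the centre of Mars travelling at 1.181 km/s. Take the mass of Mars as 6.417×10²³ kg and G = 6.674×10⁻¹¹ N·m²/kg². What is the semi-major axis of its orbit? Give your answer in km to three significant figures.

μ = GM = 6.674×10⁻¹¹ × 6.417×10²³ = 4.283×10¹³ m³/s².
r = 1.690×10⁷ m.
Vis-viva rearranged: 1/a = 2/r − v²/μ = 1.183×10⁻⁷ − 3.257×10⁻⁸ = 8.578×10⁻⁸ m⁻¹.
a = 1.166×10⁷ m = 11658 km.

a ≈ 11700 km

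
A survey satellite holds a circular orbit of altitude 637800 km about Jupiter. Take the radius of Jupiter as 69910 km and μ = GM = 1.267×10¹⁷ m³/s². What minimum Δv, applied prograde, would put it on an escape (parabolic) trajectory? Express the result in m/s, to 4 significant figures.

r = 69910 + 637800 = 707710 km = 7.0771×10⁸ m.
Circular speed v_c = √(μ/r) = 13380 m/s.
Escape speed v_esc = √(2μ/r) = √2 × v_c = 18920 m/s.
Δv = v_esc − v_c = 5542 m/s.

Δv ≈ 5542 m/s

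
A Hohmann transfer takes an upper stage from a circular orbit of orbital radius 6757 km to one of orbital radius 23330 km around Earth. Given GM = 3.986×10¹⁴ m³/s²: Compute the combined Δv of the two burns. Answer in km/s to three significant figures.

r₁ = 6757 km = 6.757×10⁶ m.
r₂ = 23330 km = 2.333×10⁷ m.
Transfer ellipse a_t = (r₁ + r₂)/2 = 1.504×10⁷ m.
At r₁: circular v_c1 = √(μ/r₁) = 7681 m/s; transfer-perigee v_p = √[μ(2/r₁ − 1/a_t)] = 9565 m/s.
Δv₁ = v_p − v_c1 = 1884 m/s.
At r₂: circular v_c2 = √(μ/r₂) = 4133 m/s; transfer-apogee v_a = √[μ(2/r₂ − 1/a_t)] = 2770 m/s.
Δv₂ = v_c2 − v_a = 1363 m/s.
Total Δv = Δv₁ + Δv₂ = 3247 m/s = 3.247 km/s.

Δv_total ≈ 3.25 km/s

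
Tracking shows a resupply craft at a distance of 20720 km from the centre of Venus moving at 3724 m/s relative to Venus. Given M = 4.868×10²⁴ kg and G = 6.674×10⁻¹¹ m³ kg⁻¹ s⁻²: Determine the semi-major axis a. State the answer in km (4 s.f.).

a ≈ 18570 km

μ = GM = 6.674×10⁻¹¹ × 4.868×10²⁴ = 3.249×10¹⁴ m³/s².
r = 2.072×10⁷ m.
Vis-viva rearranged: 1/a = 2/r − v²/μ = 9.653×10⁻⁸ − 4.269×10⁻⁸ = 5.384×10⁻⁸ m⁻¹.
a = 1.857×10⁷ m = 18574 km.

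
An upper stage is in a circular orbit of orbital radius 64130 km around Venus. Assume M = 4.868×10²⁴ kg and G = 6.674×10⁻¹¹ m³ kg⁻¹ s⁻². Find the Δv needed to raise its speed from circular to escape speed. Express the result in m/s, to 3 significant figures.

μ = GM = 6.674×10⁻¹¹ × 4.868×10²⁴ = 3.249×10¹⁴ m³/s².
r = 64130 km = 6.413×10⁷ m.
Circular speed v_c = √(μ/r) = 2251 m/s.
Escape speed v_esc = √(2μ/r) = √2 × v_c = 3183 m/s.
Δv = v_esc − v_c = 932.3 m/s.

Δv ≈ 932 m/s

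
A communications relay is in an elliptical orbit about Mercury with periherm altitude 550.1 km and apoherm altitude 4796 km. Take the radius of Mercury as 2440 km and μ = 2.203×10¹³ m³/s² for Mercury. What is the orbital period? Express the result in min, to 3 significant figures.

T ≈ 258 min

r_p = 2440 + 550.1 = 2990.1 km = 2.9901×10⁶ m.
r_a = 2440 + 4796 = 7236.0 km = 7.2360×10⁶ m.
Semi-major axis a = (r_p + r_a)/2 = (2990.1 + 7236.0)/2 = 5113.1 km = 5.113×10⁶ m.
By Kepler's third law T = 2π√(a³/μ) = 2π × 2.463×10³ = 1.548×10⁴ s.
= 258.0 min.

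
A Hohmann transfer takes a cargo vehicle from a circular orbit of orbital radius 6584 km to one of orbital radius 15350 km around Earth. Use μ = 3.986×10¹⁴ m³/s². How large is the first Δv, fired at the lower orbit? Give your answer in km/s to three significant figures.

r₁ = 6584 km = 6.584×10⁶ m.
r₂ = 15350 km = 1.535×10⁷ m.
Transfer ellipse a_t = (r₁ + r₂)/2 = 1.097×10⁷ m.
At r₁: circular v_c1 = √(μ/r₁) = 7781 m/s; transfer-perigee v_p = √[μ(2/r₁ − 1/a_t)] = 9205 m/s.
Δv₁ = v_p − v_c1 = 1424 m/s.
= 1.424 km/s.

Δv ≈ 1.42 km/s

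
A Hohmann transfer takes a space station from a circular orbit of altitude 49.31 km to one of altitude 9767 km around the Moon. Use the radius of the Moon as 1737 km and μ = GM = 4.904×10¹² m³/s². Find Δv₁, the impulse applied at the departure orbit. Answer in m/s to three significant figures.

Δv ≈ 523 m/s

r₁ = 1737 + 49.31 = 1786.3 km = 1.7863×10⁶ m.
r₂ = 1737 + 9767 = 11504 km = 1.1504×10⁷ m.
Transfer ellipse a_t = (r₁ + r₂)/2 = 6.645×10⁶ m.
At r₁: circular v_c1 = √(μ/r₁) = 1657 m/s; transfer-perilune v_p = √[μ(2/r₁ − 1/a_t)] = 2180 m/s.
Δv₁ = v_p − v_c1 = 523.2 m/s.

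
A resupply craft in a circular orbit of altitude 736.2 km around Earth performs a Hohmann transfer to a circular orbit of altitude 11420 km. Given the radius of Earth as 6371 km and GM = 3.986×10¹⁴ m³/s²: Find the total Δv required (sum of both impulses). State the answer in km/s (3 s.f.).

Δv_total ≈ 2.62 km/s

r₁ = 6371 + 736.2 = 7107.2 km = 7.1072×10⁶ m.
r₂ = 6371 + 11420 = 17791 km = 1.7791×10⁷ m.
Transfer ellipse a_t = (r₁ + r₂)/2 = 1.245×10⁷ m.
At r₁: circular v_c1 = √(μ/r₁) = 7489 m/s; transfer-perigee v_p = √[μ(2/r₁ − 1/a_t)] = 8953 m/s.
Δv₁ = v_p − v_c1 = 1464 m/s.
At r₂: circular v_c2 = √(μ/r₂) = 4733 m/s; transfer-apogee v_a = √[μ(2/r₂ − 1/a_t)] = 3576 m/s.
Δv₂ = v_c2 − v_a = 1157 m/s.
Total Δv = Δv₁ + Δv₂ = 2621 m/s = 2.621 km/s.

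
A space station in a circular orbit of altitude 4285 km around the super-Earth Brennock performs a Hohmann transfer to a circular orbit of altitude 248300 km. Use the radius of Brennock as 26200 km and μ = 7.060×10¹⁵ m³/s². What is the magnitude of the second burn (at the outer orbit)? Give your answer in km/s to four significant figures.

Δv ≈ 2.804 km/s

r₁ = 26200 + 4285 = 30485 km = 3.0485×10⁷ m.
r₂ = 26200 + 248300 = 274500 km = 2.7450×10⁸ m.
Transfer ellipse a_t = (r₁ + r₂)/2 = 1.525×10⁸ m.
At r₁: circular v_c1 = √(μ/r₁) = 15220 m/s; transfer-periapsis v_p = √[μ(2/r₁ − 1/a_t)] = 20420 m/s.
At r₂: circular v_c2 = √(μ/r₂) = 5071 m/s; transfer-apoapsis v_a = √[μ(2/r₂ − 1/a_t)] = 2268 m/s.
Δv₂ = v_c2 − v_a = 2804 m/s.
= 2.804 km/s.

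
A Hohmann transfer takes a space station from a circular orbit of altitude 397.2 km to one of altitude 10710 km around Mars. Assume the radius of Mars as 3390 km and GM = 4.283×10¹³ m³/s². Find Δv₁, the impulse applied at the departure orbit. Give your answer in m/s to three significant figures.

r₁ = 3390 + 397.2 = 3787.2 km = 3.7872×10⁶ m.
r₂ = 3390 + 10710 = 14100 km = 1.4100×10⁷ m.
Transfer ellipse a_t = (r₁ + r₂)/2 = 8.944×10⁶ m.
At r₁: circular v_c1 = √(μ/r₁) = 3363 m/s; transfer-periapsis v_p = √[μ(2/r₁ − 1/a_t)] = 4222 m/s.
Δv₁ = v_p − v_c1 = 859.6 m/s.

Δv ≈ 860 m/s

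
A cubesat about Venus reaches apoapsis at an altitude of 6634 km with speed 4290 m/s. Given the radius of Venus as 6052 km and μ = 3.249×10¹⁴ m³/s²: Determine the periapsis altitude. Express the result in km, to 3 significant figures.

periapsis altitude ≈ 1060 km

r_a = 6052 + 6634 = 12686 km = 1.269×10⁷ m.
Specific energy ε = v²/2 − μ/r = -1.641×10⁷ J/kg, so a = −μ/(2ε) = 9.900×10⁶ m.
The apsides satisfy r_p + r_a = 2a, so the periapsis radius is 2a − r_a = 7.114×10⁶ m = 7114.3 km.
Periapsis altitude = 7114.3 − 6052 = 1062.3 km.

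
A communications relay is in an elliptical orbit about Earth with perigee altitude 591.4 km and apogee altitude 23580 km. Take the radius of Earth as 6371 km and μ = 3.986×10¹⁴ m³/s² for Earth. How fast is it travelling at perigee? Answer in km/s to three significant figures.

r_p = 6371 + 591.4 = 6962.4 km = 6.9624×10⁶ m.
r_a = 6371 + 23580 = 29951 km = 2.9951×10⁷ m.
Semi-major axis a = (r_p + r_a)/2 = 18457 km = 1.846×10⁷ m.
Vis-viva: v² = μ(2/r − 1/a) = 3.986×10¹⁴ × (2.873×10⁻⁷ − 5.418×10⁻⁸) = 9.290×10⁷ m²/s².
v = 9639 m/s = 9.639 km/s.

v ≈ 9.64 km/s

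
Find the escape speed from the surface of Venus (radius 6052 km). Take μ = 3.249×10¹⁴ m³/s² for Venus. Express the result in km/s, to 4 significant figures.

v_esc ≈ 10.36 km/s

r = R = 6.052×10⁶ m.
Escape speed v_esc = √(2μ/r) = √(2 × 3.249×10¹⁴ / 6.052×10⁶) = √(1.074×10⁸) = 10360 m/s.
= 10.36 km/s.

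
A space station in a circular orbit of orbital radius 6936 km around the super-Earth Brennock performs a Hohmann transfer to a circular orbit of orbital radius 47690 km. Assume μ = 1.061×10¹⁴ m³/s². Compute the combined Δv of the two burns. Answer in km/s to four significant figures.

Δv_total ≈ 1.997 km/s

r₁ = 6936 km = 6.936×10⁶ m.
r₂ = 47690 km = 4.769×10⁷ m.
Transfer ellipse a_t = (r₁ + r₂)/2 = 2.731×10⁷ m.
At r₁: circular v_c1 = √(μ/r₁) = 3911 m/s; transfer-periapsis v_p = √[μ(2/r₁ − 1/a_t)] = 5168 m/s.
Δv₁ = v_p − v_c1 = 1257 m/s.
At r₂: circular v_c2 = √(μ/r₂) = 1492 m/s; transfer-apoapsis v_a = √[μ(2/r₂ − 1/a_t)] = 751.6 m/s.
Δv₂ = v_c2 − v_a = 739.9 m/s.
Total Δv = Δv₁ + Δv₂ = 1997 m/s = 1.997 km/s.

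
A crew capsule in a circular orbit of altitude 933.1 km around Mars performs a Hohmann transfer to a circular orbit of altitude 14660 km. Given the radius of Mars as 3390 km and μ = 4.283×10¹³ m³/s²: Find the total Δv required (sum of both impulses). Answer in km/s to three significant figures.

r₁ = 3390 + 933.1 = 4323.1 km = 4.3231×10⁶ m.
r₂ = 3390 + 14660 = 18050 km = 1.8050×10⁷ m.
Transfer ellipse a_t = (r₁ + r₂)/2 = 1.119×10⁷ m.
At r₁: circular v_c1 = √(μ/r₁) = 3148 m/s; transfer-periapsis v_p = √[μ(2/r₁ − 1/a_t)] = 3998 m/s.
Δv₁ = v_p − v_c1 = 850.6 m/s.
At r₂: circular v_c2 = √(μ/r₂) = 1540 m/s; transfer-apoapsis v_a = √[μ(2/r₂ − 1/a_t)] = 957.6 m/s.
Δv₂ = v_c2 − v_a = 582.8 m/s.
Total Δv = Δv₁ + Δv₂ = 1433 m/s = 1.433 km/s.

Δv_total ≈ 1.43 km/s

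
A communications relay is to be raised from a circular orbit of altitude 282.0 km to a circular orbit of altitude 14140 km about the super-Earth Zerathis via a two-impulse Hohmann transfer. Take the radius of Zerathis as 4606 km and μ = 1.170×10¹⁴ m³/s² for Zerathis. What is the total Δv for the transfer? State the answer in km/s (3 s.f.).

r₁ = 4606 + 282.0 = 4888.0 km = 4.8880×10⁶ m.
r₂ = 4606 + 14140 = 18746 km = 1.8746×10⁷ m.
Transfer ellipse a_t = (r₁ + r₂)/2 = 1.182×10⁷ m.
At r₁: circular v_c1 = √(μ/r₁) = 4892 m/s; transfer-periapsis v_p = √[μ(2/r₁ − 1/a_t)] = 6162 m/s.
Δv₁ = v_p − v_c1 = 1270 m/s.
At r₂: circular v_c2 = √(μ/r₂) = 2498 m/s; transfer-apoapsis v_a = √[μ(2/r₂ − 1/a_t)] = 1607 m/s.
Δv₂ = v_c2 − v_a = 891.5 m/s.
Total Δv = Δv₁ + Δv₂ = 2161 m/s = 2.161 km/s.

Δv_total ≈ 2.16 km/s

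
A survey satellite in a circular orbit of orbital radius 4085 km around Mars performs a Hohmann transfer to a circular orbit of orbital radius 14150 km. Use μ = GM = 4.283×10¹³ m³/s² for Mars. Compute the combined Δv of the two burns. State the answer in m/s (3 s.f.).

r₁ = 4085 km = 4.085×10⁶ m.
r₂ = 14150 km = 1.415×10⁷ m.
Transfer ellipse a_t = (r₁ + r₂)/2 = 9.118×10⁶ m.
At r₁: circular v_c1 = √(μ/r₁) = 3238 m/s; transfer-periapsis v_p = √[μ(2/r₁ − 1/a_t)] = 4034 m/s.
Δv₁ = v_p − v_c1 = 795.8 m/s.
At r₂: circular v_c2 = √(μ/r₂) = 1740 m/s; transfer-apoapsis v_a = √[μ(2/r₂ − 1/a_t)] = 1165 m/s.
Δv₂ = v_c2 − v_a = 575.2 m/s.
Total Δv = Δv₁ + Δv₂ = 1371 m/s.

Δv_total ≈ 1370 m/s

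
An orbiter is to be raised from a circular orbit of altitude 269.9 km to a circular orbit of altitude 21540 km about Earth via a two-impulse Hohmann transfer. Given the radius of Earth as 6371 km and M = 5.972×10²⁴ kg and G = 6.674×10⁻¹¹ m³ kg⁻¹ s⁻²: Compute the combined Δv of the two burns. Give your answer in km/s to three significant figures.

μ = GM = 6.674×10⁻¹¹ × 5.972×10²⁴ = 3.986×10¹⁴ m³/s².
r₁ = 6371 + 269.9 = 6640.9 km = 6.6409×10⁶ m.
r₂ = 6371 + 21540 = 27911 km = 2.7911×10⁷ m.
Transfer ellipse a_t = (r₁ + r₂)/2 = 1.728×10⁷ m.
At r₁: circular v_c1 = √(μ/r₁) = 7747 m/s; transfer-perigee v_p = √[μ(2/r₁ − 1/a_t)] = 9847 m/s.
Δv₁ = v_p − v_c1 = 2100 m/s.
At r₂: circular v_c2 = √(μ/r₂) = 3779 m/s; transfer-apogee v_a = √[μ(2/r₂ − 1/a_t)] = 2343 m/s.
Δv₂ = v_c2 − v_a = 1436 m/s.
Total Δv = Δv₁ + Δv₂ = 3536 m/s = 3.536 km/s.

Δv_total ≈ 3.54 km/s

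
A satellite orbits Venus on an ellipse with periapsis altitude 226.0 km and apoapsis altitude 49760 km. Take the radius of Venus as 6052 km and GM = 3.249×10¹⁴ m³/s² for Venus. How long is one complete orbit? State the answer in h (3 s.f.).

T ≈ 16.7 h

r_p = 6052 + 226.0 = 6278.0 km = 6.2780×10⁶ m.
r_a = 6052 + 49760 = 55812 km = 5.5812×10⁷ m.
Semi-major axis a = (r_p + r_a)/2 = (6278.0 + 55812)/2 = 31045 km = 3.104×10⁷ m.
By Kepler's third law T = 2π√(a³/μ) = 2π × 9.596×10³ = 6.030×10⁴ s.
= 16.75 h.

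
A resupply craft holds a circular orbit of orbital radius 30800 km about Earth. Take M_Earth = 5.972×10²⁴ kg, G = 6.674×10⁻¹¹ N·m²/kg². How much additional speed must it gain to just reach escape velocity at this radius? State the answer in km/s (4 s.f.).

Δv ≈ 1.490 km/s

μ = GM = 6.674×10⁻¹¹ × 5.972×10²⁴ = 3.986×10¹⁴ m³/s².
r = 30800 km = 3.080×10⁷ m.
Circular speed v_c = √(μ/r) = 3597 m/s.
Escape speed v_esc = √(2μ/r) = √2 × v_c = 5087 m/s.
Δv = v_esc − v_c = 1490 m/s = 1.490 km/s.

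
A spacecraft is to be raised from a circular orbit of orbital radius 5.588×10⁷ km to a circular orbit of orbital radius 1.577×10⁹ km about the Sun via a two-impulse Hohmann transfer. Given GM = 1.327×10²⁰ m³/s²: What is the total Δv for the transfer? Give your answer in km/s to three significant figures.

r₁ = 5.588×10⁷ km = 5.588×10¹⁰ m.
r₂ = 1.577×10⁹ km = 1.577×10¹² m.
Transfer ellipse a_t = (r₁ + r₂)/2 = 8.164×10¹¹ m.
At r₁: circular v_c1 = √(μ/r₁) = 48730 m/s; transfer-perihelion v_p = √[μ(2/r₁ − 1/a_t)] = 67730 m/s.
Δv₁ = v_p − v_c1 = 19000 m/s.
At r₂: circular v_c2 = √(μ/r₂) = 9173 m/s; transfer-aphelion v_a = √[μ(2/r₂ − 1/a_t)] = 2400 m/s.
Δv₂ = v_c2 − v_a = 6773 m/s.
Total Δv = Δv₁ + Δv₂ = 25770 m/s = 25.77 km/s.

Δv_total ≈ 25.8 km/s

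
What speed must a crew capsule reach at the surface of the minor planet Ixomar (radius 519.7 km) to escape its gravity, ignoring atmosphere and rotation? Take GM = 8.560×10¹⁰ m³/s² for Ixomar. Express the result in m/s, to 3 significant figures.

r = R = 5.197×10⁵ m.
Escape speed v_esc = √(2μ/r) = √(2 × 8.560×10¹⁰ / 5.197×10⁵) = √(3.294×10⁵) = 574.0 m/s.

v_esc ≈ 574 m/s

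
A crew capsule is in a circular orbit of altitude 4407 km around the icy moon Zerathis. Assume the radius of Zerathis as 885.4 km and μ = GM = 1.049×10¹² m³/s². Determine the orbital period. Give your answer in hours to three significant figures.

r = 885.4 + 4407 = 5292.4 km = 5.2924×10⁶ m.
Kepler's third law: T = 2π√(r³/μ) = 2π√((5.292×10⁶)³ / 1.049×10¹²).
r³/μ = 1.413×10⁸ s², so T = 2π × 1.189×10⁴ = 7.469×10⁴ s.
Converting: 7.469×10⁴ s ÷ 3600 = 20.75 hours.

T ≈ 20.7 hours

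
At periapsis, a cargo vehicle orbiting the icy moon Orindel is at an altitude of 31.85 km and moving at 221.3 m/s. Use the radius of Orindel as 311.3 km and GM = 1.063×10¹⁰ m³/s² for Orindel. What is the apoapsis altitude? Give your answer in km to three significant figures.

r_p = 311.3 + 31.85 = 343.15 km = 3.432×10⁵ m.
Specific energy ε = v²/2 − μ/r = -6.491×10³ J/kg, so a = −μ/(2ε) = 8.188×10⁵ m.
The apsides satisfy r_p + r_a = 2a, so the apoapsis radius is 2a − r_p = 1.295×10⁶ m = 1294.5 km.
Apoapsis altitude = 1294.5 − 311.3 = 983.24 km.

apoapsis altitude ≈ 983 km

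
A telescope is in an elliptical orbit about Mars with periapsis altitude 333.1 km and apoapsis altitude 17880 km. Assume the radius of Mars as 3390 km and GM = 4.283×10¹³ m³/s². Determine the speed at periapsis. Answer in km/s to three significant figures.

r_p = 3390 + 333.1 = 3723.1 km = 3.7231×10⁶ m.
r_a = 3390 + 17880 = 21270 km = 2.1270×10⁷ m.
Semi-major axis a = (r_p + r_a)/2 = 12497 km = 1.250×10⁷ m.
Vis-viva: v² = μ(2/r − 1/a) = 4.283×10¹³ × (5.372×10⁻⁷ − 8.002×10⁻⁸) = 1.958×10⁷ m²/s².
v = 4425 m/s = 4.425 km/s.

v ≈ 4.42 km/s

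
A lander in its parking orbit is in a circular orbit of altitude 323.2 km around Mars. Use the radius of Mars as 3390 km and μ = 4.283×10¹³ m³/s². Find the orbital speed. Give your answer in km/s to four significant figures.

r = 3390 + 323.2 = 3713.2 km = 3.7132×10⁶ m.
For a circular orbit v = √(μ/r) = √(4.283×10¹³ / 3.713×10⁶) = √(1.153×10⁷) = 3396 m/s.
That is 3.396 km/s.

v ≈ 3.396 km/s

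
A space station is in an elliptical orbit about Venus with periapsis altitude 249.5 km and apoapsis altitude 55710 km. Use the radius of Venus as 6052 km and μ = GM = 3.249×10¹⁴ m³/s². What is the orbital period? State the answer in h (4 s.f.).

T ≈ 19.22 h

r_p = 6052 + 249.5 = 6301.5 km = 6.3015×10⁶ m.
r_a = 6052 + 55710 = 61762 km = 6.1762×10⁷ m.
Semi-major axis a = (r_p + r_a)/2 = (6301.5 + 61762)/2 = 34032 km = 3.403×10⁷ m.
By Kepler's third law T = 2π√(a³/μ) = 2π × 1.101×10⁴ = 6.920×10⁴ s.
= 19.22 h.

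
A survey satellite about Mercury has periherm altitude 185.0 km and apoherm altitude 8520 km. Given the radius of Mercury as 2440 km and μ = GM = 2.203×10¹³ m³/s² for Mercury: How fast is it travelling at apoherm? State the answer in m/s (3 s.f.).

v ≈ 881 m/s

r_p = 2440 + 185.0 = 2625.0 km = 2.6250×10⁶ m.
r_a = 2440 + 8520 = 10960 km = 1.0960×10⁷ m.
Semi-major axis a = (r_p + r_a)/2 = 6792.5 km = 6.792×10⁶ m.
Vis-viva: v² = μ(2/r − 1/a) = 2.203×10¹³ × (1.825×10⁻⁷ − 1.472×10⁻⁷) = 7.768×10⁵ m²/s².
v = 881.4 m/s.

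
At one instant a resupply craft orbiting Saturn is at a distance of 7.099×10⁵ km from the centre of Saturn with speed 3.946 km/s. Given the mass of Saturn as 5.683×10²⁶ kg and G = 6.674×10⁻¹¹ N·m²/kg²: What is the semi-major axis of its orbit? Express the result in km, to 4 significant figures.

μ = GM = 6.674×10⁻¹¹ × 5.683×10²⁶ = 3.793×10¹⁶ m³/s².
r = 7.099×10⁸ m.
Specific orbital energy ε = v²/2 − μ/r = (3946)²/2 − 3.793×10¹⁶/7.099×10⁸ = -4.564×10⁷ J/kg.
Since ε = −μ/(2a), a = −μ/(2ε) = 4.155×10⁸ m = 4.1550×10⁵ km.

a ≈ 4.155×10⁵ km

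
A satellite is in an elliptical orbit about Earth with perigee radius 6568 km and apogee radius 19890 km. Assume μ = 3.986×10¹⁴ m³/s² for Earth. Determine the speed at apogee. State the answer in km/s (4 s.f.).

v ≈ 3.154 km/s

Semi-major axis a = (r_p + r_a)/2 = 13229 km = 1.323×10⁷ m.
Vis-viva: v² = μ(2/r − 1/a) = 3.986×10¹⁴ × (1.006×10⁻⁷ − 7.559×10⁻⁸) = 9.950×10⁶ m²/s².
v = 3154 m/s = 3.154 km/s.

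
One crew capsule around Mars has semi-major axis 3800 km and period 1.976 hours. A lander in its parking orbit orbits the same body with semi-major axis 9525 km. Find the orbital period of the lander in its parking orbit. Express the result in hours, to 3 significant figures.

T₂ ≈ 7.84 hours

Kepler's third law: T² ∝ a³, so T₂ = T₁ (a₂/a₁)^(3/2).
a₂/a₁ = 2.507, (a₂/a₁)^(3/2) = 3.968.
T₂ = 1.976 × 3.968 = 7.842 hours.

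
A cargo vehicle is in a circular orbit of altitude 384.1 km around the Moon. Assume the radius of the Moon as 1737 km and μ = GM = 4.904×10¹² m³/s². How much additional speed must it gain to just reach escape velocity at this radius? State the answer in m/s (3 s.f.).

Δv ≈ 630 m/s

r = 1737 + 384.1 = 2121.1 km = 2.1211×10⁶ m.
Circular speed v_c = √(μ/r) = 1521 m/s.
Escape speed v_esc = √(2μ/r) = √2 × v_c = 2150 m/s.
Δv = v_esc − v_c = 629.8 m/s.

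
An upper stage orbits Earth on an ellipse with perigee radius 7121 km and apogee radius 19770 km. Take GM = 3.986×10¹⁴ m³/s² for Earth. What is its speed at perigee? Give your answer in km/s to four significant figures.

Semi-major axis a = (r_p + r_a)/2 = 13446 km = 1.345×10⁷ m.
Vis-viva: v² = μ(2/r − 1/a) = 3.986×10¹⁴ × (2.809×10⁻⁷ − 7.437×10⁻⁸) = 8.230×10⁷ m²/s².
v = 9072 m/s = 9.072 km/s.

v ≈ 9.072 km/s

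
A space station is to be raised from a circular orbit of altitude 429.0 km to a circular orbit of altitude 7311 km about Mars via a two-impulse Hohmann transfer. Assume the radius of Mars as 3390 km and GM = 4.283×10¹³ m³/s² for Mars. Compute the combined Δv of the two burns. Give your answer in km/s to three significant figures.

r₁ = 3390 + 429.0 = 3819.0 km = 3.8190×10⁶ m.
r₂ = 3390 + 7311 = 10701 km = 1.0701×10⁷ m.
Transfer ellipse a_t = (r₁ + r₂)/2 = 7.260×10⁶ m.
At r₁: circular v_c1 = √(μ/r₁) = 3349 m/s; transfer-periapsis v_p = √[μ(2/r₁ − 1/a_t)] = 4066 m/s.
Δv₁ = v_p − v_c1 = 716.9 m/s.
At r₂: circular v_c2 = √(μ/r₂) = 2001 m/s; transfer-apoapsis v_a = √[μ(2/r₂ − 1/a_t)] = 1451 m/s.
Δv₂ = v_c2 − v_a = 549.6 m/s.
Total Δv = Δv₁ + Δv₂ = 1266 m/s = 1.266 km/s.

Δv_total ≈ 1.27 km/s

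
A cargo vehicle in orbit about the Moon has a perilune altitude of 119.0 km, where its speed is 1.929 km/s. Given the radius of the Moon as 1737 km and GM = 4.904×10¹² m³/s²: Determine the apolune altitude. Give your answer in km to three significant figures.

apolune altitude ≈ 2680 km

r_p = 1737 + 119.0 = 1856.0 km = 1.856×10⁶ m.
Specific energy ε = v²/2 − μ/r = -7.817×10⁵ J/kg, so a = −μ/(2ε) = 3.137×10⁶ m.
The apsides satisfy r_p + r_a = 2a, so the apolune radius is 2a − r_p = 4.417×10⁶ m = 4417.3 km.
Apolune altitude = 4417.3 − 1737 = 2680.3 km.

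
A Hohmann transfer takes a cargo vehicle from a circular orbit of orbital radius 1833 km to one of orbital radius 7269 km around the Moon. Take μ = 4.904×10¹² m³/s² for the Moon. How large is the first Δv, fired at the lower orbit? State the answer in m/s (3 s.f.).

Δv ≈ 432 m/s

r₁ = 1833 km = 1.833×10⁶ m.
r₂ = 7269 km = 7.269×10⁶ m.
Transfer ellipse a_t = (r₁ + r₂)/2 = 4.551×10⁶ m.
At r₁: circular v_c1 = √(μ/r₁) = 1636 m/s; transfer-perilune v_p = √[μ(2/r₁ − 1/a_t)] = 2067 m/s.
Δv₁ = v_p − v_c1 = 431.5 m/s.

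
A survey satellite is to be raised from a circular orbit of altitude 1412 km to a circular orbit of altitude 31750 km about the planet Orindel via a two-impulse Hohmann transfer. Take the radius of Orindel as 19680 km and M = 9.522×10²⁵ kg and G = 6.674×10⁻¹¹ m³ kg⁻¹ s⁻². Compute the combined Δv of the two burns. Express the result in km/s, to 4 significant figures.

Δv_total ≈ 5.952 km/s

μ = GM = 6.674×10⁻¹¹ × 9.522×10²⁵ = 6.355×10¹⁵ m³/s².
r₁ = 19680 + 1412 = 21092 km = 2.1092×10⁷ m.
r₂ = 19680 + 31750 = 51430 km = 5.1430×10⁷ m.
Transfer ellipse a_t = (r₁ + r₂)/2 = 3.626×10⁷ m.
At r₁: circular v_c1 = √(μ/r₁) = 17360 m/s; transfer-periapsis v_p = √[μ(2/r₁ − 1/a_t)] = 20670 m/s.
Δv₁ = v_p − v_c1 = 3314 m/s.
At r₂: circular v_c2 = √(μ/r₂) = 11120 m/s; transfer-apoapsis v_a = √[μ(2/r₂ − 1/a_t)] = 8478 m/s.
Δv₂ = v_c2 − v_a = 2638 m/s.
Total Δv = Δv₁ + Δv₂ = 5952 m/s = 5.952 km/s.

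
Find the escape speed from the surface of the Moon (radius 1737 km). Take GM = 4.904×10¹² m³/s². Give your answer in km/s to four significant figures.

r = R = 1.737×10⁶ m.
Escape speed v_esc = √(2μ/r) = √(2 × 4.904×10¹² / 1.737×10⁶) = √(5.647×10⁶) = 2376 m/s.
= 2.376 km/s.

v_esc ≈ 2.376 km/s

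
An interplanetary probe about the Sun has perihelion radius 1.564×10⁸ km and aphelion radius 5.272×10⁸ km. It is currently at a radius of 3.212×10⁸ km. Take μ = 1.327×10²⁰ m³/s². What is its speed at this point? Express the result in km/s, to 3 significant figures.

v ≈ 20.9 km/s

Semi-major axis a = (r_p + r_a)/2 = 3.4180×10⁸ km = 3.418×10¹¹ m.
Vis-viva: v² = μ(2/r − 1/a) = 1.327×10²⁰ × (6.227×10⁻¹² − 2.926×10⁻¹²) = 4.380×10⁸ m²/s².
v = 20930 m/s = 20.93 km/s.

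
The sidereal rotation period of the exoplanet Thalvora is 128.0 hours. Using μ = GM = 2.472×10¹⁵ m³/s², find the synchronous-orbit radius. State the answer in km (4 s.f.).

r_sync ≈ 2.369×10⁵ km

T = 128.0 hours = 4.608×10⁵ s.
A synchronous orbit has period T, so by Kepler's third law a = (μT²/4π²)^(1/3).
μT²/4π² = 2.472×10¹⁵ × (4.608×10⁵)² / 39.48 = 1.330×10²⁵ m³.
a = 2.369×10⁸ m = 2.3690×10⁵ km.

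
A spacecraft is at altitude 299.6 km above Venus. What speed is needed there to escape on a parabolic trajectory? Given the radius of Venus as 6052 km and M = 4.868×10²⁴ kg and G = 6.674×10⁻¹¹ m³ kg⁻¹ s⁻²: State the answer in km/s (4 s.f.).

v_esc ≈ 10.11 km/s

μ = GM = 6.674×10⁻¹¹ × 4.868×10²⁴ = 3.249×10¹⁴ m³/s².
r = 6052 + 299.6 = 6351.6 km = 6.3516×10⁶ m.
Escape speed v_esc = √(2μ/r) = √(2 × 3.249×10¹⁴ / 6.352×10⁶) = √(1.023×10⁸) = 10110 m/s.
= 10.11 km/s.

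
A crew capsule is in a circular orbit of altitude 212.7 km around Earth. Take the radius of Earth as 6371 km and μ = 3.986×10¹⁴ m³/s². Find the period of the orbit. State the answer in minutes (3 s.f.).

r = 6371 + 212.7 = 6583.7 km = 6.5837×10⁶ m.
Kepler's third law: T = 2π√(r³/μ) = 2π√((6.584×10⁶)³ / 3.986×10¹⁴).
r³/μ = 7.159×10⁵ s², so T = 2π × 8.461×10² = 5.316×10³ s.
Converting: 5.316×10³ s ÷ 60.00 = 88.61 minutes.

T ≈ 88.6 minutes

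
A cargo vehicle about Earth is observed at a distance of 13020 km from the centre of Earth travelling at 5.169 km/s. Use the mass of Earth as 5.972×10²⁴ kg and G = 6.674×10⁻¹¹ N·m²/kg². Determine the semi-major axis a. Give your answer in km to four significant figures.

μ = GM = 6.674×10⁻¹¹ × 5.972×10²⁴ = 3.986×10¹⁴ m³/s².
r = 1.302×10⁷ m.
Specific orbital energy ε = v²/2 − μ/r = (5169)²/2 − 3.986×10¹⁴/1.302×10⁷ = -1.725×10⁷ J/kg.
Since ε = −μ/(2a), a = −μ/(2ε) = 1.155×10⁷ m = 11551 km.

a ≈ 11550 km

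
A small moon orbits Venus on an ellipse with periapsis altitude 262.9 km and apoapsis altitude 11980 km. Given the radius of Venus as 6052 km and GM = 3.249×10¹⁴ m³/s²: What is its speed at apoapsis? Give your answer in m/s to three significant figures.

v ≈ 3060 m/s

r_p = 6052 + 262.9 = 6314.9 km = 6.3149×10⁶ m.
r_a = 6052 + 11980 = 18032 km = 1.8032×10⁷ m.
Semi-major axis a = (r_p + r_a)/2 = 12173 km = 1.217×10⁷ m.
Vis-viva: v² = μ(2/r − 1/a) = 3.249×10¹⁴ × (1.109×10⁻⁷ − 8.215×10⁻⁸) = 9.347×10⁶ m²/s².
v = 3057 m/s.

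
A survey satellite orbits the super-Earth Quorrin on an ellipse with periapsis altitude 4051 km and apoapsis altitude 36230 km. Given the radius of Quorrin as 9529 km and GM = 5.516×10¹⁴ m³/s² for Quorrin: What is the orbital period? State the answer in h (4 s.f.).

r_p = 9529 + 4051 = 13580 km = 1.3580×10⁷ m.
r_a = 9529 + 36230 = 45759 km = 4.5759×10⁷ m.
Semi-major axis a = (r_p + r_a)/2 = (13580 + 45759)/2 = 29670 km = 2.967×10⁷ m.
By Kepler's third law T = 2π√(a³/μ) = 2π × 6.881×10³ = 4.323×10⁴ s.
= 12.01 h.

T ≈ 12.01 h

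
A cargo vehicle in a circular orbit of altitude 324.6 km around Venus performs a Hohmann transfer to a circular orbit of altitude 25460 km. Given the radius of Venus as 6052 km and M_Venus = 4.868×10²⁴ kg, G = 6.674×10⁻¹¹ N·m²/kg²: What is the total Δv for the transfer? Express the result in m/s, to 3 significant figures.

Δv_total ≈ 3420 m/s

μ = GM = 6.674×10⁻¹¹ × 4.868×10²⁴ = 3.249×10¹⁴ m³/s².
r₁ = 6052 + 324.6 = 6376.6 km = 6.3766×10⁶ m.
r₂ = 6052 + 25460 = 31512 km = 3.1512×10⁷ m.
Transfer ellipse a_t = (r₁ + r₂)/2 = 1.894×10⁷ m.
At r₁: circular v_c1 = √(μ/r₁) = 7138 m/s; transfer-periapsis v_p = √[μ(2/r₁ − 1/a_t)] = 9206 m/s.
Δv₁ = v_p − v_c1 = 2068 m/s.
At r₂: circular v_c2 = √(μ/r₂) = 3211 m/s; transfer-apoapsis v_a = √[μ(2/r₂ − 1/a_t)] = 1863 m/s.
Δv₂ = v_c2 − v_a = 1348 m/s.
Total Δv = Δv₁ + Δv₂ = 3416 m/s.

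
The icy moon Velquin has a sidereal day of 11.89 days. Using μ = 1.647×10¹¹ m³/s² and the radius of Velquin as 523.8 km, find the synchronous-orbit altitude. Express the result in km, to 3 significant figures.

T = 11.89 days = 1.027×10⁶ s.
A synchronous orbit has period T, so by Kepler's third law a = (μT²/4π²)^(1/3).
μT²/4π² = 1.647×10¹¹ × (1.027×10⁶)² / 39.48 = 4.403×10²¹ m³.
a = 1.639×10⁷ m = 16390 km.
Altitude h = a − R = 16390 − 523.8 = 15866 km.

h_sync ≈ 15900 km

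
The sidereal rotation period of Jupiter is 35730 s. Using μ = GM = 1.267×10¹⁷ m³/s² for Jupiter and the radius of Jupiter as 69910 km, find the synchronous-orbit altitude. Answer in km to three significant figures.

A synchronous orbit has period T, so by Kepler's third law a = (μT²/4π²)^(1/3).
μT²/4π² = 1.267×10¹⁷ × (3.573×10⁴)² / 39.48 = 4.097×10²⁴ m³.
a = 1.600×10⁸ m = 1.6002×10⁵ km.
Altitude h = a − R = 1.6002×10⁵ − 69910 = 90105 km.

h_sync ≈ 90100 km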